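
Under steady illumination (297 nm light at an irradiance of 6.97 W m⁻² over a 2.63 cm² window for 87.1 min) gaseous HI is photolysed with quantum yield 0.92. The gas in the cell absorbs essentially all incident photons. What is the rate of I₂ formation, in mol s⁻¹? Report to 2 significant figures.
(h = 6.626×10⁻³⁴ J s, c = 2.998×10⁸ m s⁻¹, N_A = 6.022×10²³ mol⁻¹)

4.2×10⁻⁹ mol s⁻¹

Photon energy at 297 nm: hc/λ = (6.626×10⁻³⁴)(2.998×10⁸)/(297×10⁻⁹) = 6.688×10⁻¹⁹ J.
Energy delivered: (6.97 W m⁻²)(2.63×10⁻⁴ m²)(5226 s) = 9.580 J.
Photons incident: 9.580 / 6.688×10⁻¹⁹ = 1.432×10¹⁹, i.e. 1.432×10¹⁹/6.022×10²³ = 2.378×10⁻⁵ mol.
Product formed: 0.92 × 2.378×10⁻⁵ = 2.188×10⁻⁵ mol.
Rate: 2.188×10⁻⁵ / 5226 s = 4.2×10⁻⁹ mol s⁻¹.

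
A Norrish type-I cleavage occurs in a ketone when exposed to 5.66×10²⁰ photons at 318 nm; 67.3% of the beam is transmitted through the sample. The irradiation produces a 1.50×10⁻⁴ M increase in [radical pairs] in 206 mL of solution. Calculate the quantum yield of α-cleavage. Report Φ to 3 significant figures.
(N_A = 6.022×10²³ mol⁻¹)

Φ = 0.101

Product: (1.50×10⁻⁴ M)(0.206 L) = 3.090×10⁻⁵ mol.
Moles of photons: 5.66×10²⁰ / 6.022×10²³ = 9.399×10⁻⁴ mol.
Fraction absorbed: 1 − 67.3/100 = 0.3270.
Photons absorbed: 0.3270 × 9.399×10⁻⁴ = 3.073×10⁻⁴ mol.
Φ = 3.090×10⁻⁵ mol / 3.073×10⁻⁴ mol photons = 0.101.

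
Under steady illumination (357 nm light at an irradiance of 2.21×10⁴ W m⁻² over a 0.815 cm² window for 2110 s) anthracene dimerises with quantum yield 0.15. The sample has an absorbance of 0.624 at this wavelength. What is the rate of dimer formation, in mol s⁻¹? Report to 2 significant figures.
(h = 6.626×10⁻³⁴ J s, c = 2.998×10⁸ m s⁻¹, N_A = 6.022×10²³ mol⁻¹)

Photon energy at 357 nm: hc/λ = (6.626×10⁻³⁴)(2.998×10⁸)/(357×10⁻⁹) = 5.564×10⁻¹⁹ J.
Energy delivered: (2.21×10⁴ W m⁻²)(0.815×10⁻⁴ m²)(2110 s) = 3800 J.
Photons incident: 3800 / 5.564×10⁻¹⁹ = 6.830×10²¹, i.e. 6.830×10²¹/6.022×10²³ = 0.01134 mol.
Fraction absorbed: 1 − 10^(−0.624) = 0.7623.
Photons absorbed: 0.7623 × 0.01134 = 0.008644 mol.
Product formed: 0.15 × 0.008644 = 0.001297 mol.
Rate: 0.001297 / 2110 s = 6.1×10⁻⁷ mol s⁻¹.

6.1×10⁻⁷ mol s⁻¹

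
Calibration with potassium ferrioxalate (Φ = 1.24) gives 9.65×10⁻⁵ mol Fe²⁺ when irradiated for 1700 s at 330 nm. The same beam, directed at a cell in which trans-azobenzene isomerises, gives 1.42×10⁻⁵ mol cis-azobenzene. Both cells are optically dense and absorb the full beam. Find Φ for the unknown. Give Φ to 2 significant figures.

Photons absorbed by the actinometer: 9.65×10⁻⁵ / 1.24 = 7.782×10⁻⁵ mol.
Φ(unknown) = 1.42×10⁻⁵ / 7.782×10⁻⁵ = 0.18.

Φ = 0.18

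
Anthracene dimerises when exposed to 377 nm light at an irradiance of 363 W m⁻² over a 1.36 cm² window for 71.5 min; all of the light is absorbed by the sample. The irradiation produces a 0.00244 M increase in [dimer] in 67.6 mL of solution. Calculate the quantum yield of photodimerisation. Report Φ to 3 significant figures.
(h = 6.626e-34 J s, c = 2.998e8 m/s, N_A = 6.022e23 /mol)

Product: (0.00244 M)(0.0676 L) = 1.649e-4 mol.
Photon energy at 377 nm: hc/λ = (6.626e-34)(2.998e8)/(377e-9) = 5.269e-19 J.
Energy delivered: (363 W m⁻²)(1.36e-4 m²)(4290 s) = 211.8 J.
Photons incident: 211.8 / 5.269e-19 = 4.020e20, i.e. 4.020e20/6.022e23 = 6.676e-4 mol.
Φ = 1.649e-4 mol / 6.676e-4 mol photons = 0.247.

Φ = 0.247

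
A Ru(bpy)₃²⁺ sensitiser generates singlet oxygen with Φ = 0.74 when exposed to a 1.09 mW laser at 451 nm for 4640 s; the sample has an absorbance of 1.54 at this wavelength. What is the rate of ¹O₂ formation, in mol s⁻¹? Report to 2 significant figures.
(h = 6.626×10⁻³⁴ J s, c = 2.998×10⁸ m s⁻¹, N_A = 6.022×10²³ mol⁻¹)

3.0×10⁻⁹ mol s⁻¹

Photon energy at 451 nm: hc/λ = (6.626×10⁻³⁴)(2.998×10⁸)/(451×10⁻⁹) = 4.405×10⁻¹⁹ J.
Energy delivered: (1.09 mW)(4640 s) = 5.058 J.
Photons incident: 5.058 / 4.405×10⁻¹⁹ = 1.148×10¹⁹, i.e. 1.148×10¹⁹/6.022×10²³ = 1.906×10⁻⁵ mol.
Fraction absorbed: 1 − 10^(−1.54) = 0.9712.
Photons absorbed: 0.9712 × 1.906×10⁻⁵ = 1.851×10⁻⁵ mol.
Product formed: 0.74 × 1.851×10⁻⁵ = 1.370×10⁻⁵ mol.
Rate: 1.370×10⁻⁵ / 4640 s = 3.0×10⁻⁹ mol s⁻¹.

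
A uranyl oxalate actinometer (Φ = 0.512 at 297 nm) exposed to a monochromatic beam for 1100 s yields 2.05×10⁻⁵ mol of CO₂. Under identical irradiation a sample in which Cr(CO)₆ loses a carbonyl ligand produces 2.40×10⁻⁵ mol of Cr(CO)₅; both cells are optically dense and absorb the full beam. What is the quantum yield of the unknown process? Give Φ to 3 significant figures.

Φ = 0.599

Photons absorbed by the actinometer: 2.05×10⁻⁵ / 0.512 = 4.004×10⁻⁵ mol.
Φ(unknown) = 2.40×10⁻⁵ / 4.004×10⁻⁵ = 0.599.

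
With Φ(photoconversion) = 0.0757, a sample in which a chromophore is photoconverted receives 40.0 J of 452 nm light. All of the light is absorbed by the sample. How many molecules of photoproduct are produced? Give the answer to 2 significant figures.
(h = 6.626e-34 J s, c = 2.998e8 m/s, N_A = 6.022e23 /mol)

Photon energy at 452 nm: hc/λ = (6.626e-34)(2.998e8)/(452e-9) = 4.395e-19 J.
Photons incident: 40.0 / 4.395e-19 = 9.101e19, i.e. 9.101e19/6.022e23 = 1.511e-4 mol.
Product: Φ × n_abs = 0.0757 × 1.511e-4 = 1.144e-5 mol.
As a count: 1.144e-5 × 6.022e23 = 6.9e18.

6.9e18 molecules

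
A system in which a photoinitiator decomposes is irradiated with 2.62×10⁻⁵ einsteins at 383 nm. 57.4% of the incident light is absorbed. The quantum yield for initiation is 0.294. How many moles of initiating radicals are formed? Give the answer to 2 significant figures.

4.4×10⁻⁶ mol

Photons absorbed: 0.574 × 2.62×10⁻⁵ = 1.504×10⁻⁵ mol.
Product: Φ × n_abs = 0.294 × 1.504×10⁻⁵ = 4.422×10⁻⁶ mol.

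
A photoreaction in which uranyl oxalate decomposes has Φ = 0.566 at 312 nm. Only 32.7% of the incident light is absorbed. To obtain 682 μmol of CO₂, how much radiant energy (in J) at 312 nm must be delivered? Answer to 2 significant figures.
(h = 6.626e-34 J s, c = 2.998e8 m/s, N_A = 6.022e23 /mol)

Product: 682 μmol = 6.82e-4 mol.
Photons that must be absorbed: 6.82e-4 / 0.566 = 0.001205 mol.
Incident photons needed: 0.001205 / 0.327 = 0.003685 mol.
Photon energy: hc/λ = 6.367e-19 J; per mole, 3.834e5 J mol⁻¹.
Energy required: 0.003685 × 3.834e5 = 1400 J.

1400 J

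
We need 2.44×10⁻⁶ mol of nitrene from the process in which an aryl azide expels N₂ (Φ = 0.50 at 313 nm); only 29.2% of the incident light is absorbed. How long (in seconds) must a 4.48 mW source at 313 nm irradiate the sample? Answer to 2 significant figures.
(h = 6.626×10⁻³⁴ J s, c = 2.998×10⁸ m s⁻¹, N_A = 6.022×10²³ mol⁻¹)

Photons that must be absorbed: 2.44×10⁻⁶ / 0.50 = 4.880×10⁻⁶ mol.
Incident photons needed: 4.880×10⁻⁶ / 0.292 = 1.671×10⁻⁵ mol.
Photon energy: hc/λ = 6.347×10⁻¹⁹ J; per mole, 3.822×10⁵ J mol⁻¹.
Energy required: 1.671×10⁻⁵ × 3.822×10⁵ = 6.387 J.
Time: 6.387 J / 0.00448 W = 1400 s.

t ≈ 1400 s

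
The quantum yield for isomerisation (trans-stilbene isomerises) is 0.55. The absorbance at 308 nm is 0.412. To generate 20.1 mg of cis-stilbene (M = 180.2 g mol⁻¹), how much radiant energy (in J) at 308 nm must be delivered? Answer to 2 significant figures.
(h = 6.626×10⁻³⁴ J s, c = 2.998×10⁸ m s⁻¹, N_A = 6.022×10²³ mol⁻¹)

Product: 20.1 mg / 180.2 g mol⁻¹ = 1.115×10⁻⁴ mol.
Photons that must be absorbed: 1.115×10⁻⁴ / 0.55 = 2.027×10⁻⁴ mol.
Fraction absorbed: 1 − 10^(−0.412) = 0.6127.
Incident photons needed: 2.027×10⁻⁴ / 0.6127 = 3.308×10⁻⁴ mol.
Photon energy: hc/λ = 6.450×10⁻¹⁹ J; per mole, 3.884×10⁵ J mol⁻¹.
Energy required: 3.308×10⁻⁴ × 3.884×10⁵ = 130 J.

130 J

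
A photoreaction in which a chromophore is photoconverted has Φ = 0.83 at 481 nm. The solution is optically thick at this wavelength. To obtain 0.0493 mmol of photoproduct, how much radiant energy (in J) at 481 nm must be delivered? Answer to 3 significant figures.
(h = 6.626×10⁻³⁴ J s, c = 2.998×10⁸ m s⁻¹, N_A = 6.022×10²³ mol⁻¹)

Product: 0.0493 mmol = 4.93×10⁻⁵ mol.
Photons that must be absorbed: 4.93×10⁻⁵ / 0.83 = 5.940×10⁻⁵ mol.
Photon energy: hc/λ = 4.130×10⁻¹⁹ J; per mole, 2.487×10⁵ J mol⁻¹.
Energy required: 5.940×10⁻⁵ × 2.487×10⁵ = 14.8 J.

14.8 J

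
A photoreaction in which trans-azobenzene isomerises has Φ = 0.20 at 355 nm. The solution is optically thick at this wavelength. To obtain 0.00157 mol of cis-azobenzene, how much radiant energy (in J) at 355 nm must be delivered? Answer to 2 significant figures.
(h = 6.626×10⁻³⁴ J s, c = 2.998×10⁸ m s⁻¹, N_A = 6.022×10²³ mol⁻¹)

Photons that must be absorbed: 0.00157 / 0.20 = 0.007850 mol.
Photon energy: hc/λ = 5.596×10⁻¹⁹ J; per mole, 3.370×10⁵ J mol⁻¹.
Energy required: 0.007850 × 3.370×10⁵ = 2600 J.

2600 J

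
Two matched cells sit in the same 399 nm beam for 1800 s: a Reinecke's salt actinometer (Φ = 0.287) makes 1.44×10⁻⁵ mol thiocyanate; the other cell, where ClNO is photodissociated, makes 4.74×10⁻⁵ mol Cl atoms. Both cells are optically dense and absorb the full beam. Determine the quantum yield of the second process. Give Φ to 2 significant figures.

Φ = 0.94

Photons absorbed by the actinometer: 1.44×10⁻⁵ / 0.287 = 5.017×10⁻⁵ mol.
Φ(unknown) = 4.74×10⁻⁵ / 5.017×10⁻⁵ = 0.94.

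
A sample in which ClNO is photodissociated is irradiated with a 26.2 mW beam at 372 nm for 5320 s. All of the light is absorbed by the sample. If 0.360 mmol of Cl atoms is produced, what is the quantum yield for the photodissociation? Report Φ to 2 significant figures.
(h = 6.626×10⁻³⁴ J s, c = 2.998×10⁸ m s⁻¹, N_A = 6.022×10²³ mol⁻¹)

Product: 0.360 mmol = 3.60×10⁻⁴ mol.
Photon energy at 372 nm: hc/λ = (6.626×10⁻³⁴)(2.998×10⁸)/(372×10⁻⁹) = 5.340×10⁻¹⁹ J.
Energy delivered: (26.2 mW)(5320 s) = 139.4 J.
Photons incident: 139.4 / 5.340×10⁻¹⁹ = 2.610×10²⁰, i.e. 2.610×10²⁰/6.022×10²³ = 4.334×10⁻⁴ mol.
Φ = 3.60×10⁻⁴ mol / 4.334×10⁻⁴ mol photons = 0.83.

Φ = 0.83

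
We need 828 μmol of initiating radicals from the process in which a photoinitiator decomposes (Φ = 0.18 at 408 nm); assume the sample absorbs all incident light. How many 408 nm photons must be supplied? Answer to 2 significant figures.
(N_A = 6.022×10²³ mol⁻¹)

Product: 828 μmol = 8.28×10⁻⁴ mol.
Photons that must be absorbed: 8.28×10⁻⁴ / 0.18 = 0.004600 mol.
Photon count: 0.004600 × 6.022×10²³ = 2.8×10²¹.

2.8×10²¹ photons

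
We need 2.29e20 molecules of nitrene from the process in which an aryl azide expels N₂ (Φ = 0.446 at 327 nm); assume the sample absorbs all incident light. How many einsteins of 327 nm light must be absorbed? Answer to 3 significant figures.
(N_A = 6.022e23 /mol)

8.53e-4 einstein

Product: 2.29e20 / 6.022e23 = 3.803e-4 mol.
Photons that must be absorbed: 3.803e-4 / 0.446 = 8.527e-4 mol.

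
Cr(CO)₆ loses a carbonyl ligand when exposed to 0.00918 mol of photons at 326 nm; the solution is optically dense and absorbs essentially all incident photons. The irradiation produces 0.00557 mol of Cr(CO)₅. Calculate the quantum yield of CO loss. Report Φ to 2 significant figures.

Φ = 0.61

Φ = 0.00557 mol / 0.00918 mol photons = 0.61.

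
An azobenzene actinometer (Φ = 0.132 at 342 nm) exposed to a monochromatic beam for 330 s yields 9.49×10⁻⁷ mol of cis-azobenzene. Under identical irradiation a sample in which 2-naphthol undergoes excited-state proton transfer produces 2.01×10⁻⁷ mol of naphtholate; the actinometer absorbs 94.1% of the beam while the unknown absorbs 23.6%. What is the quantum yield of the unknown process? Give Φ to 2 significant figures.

Φ = 0.11

Photons absorbed by the actinometer: 9.49×10⁻⁷ / 0.132 = 7.189×10⁻⁶ mol.
Incident flux: 7.189×10⁻⁶ / 0.941 = 7.640×10⁻⁶ einstein.
Absorbed by unknown: 0.236 × 7.640×10⁻⁶ = 1.803×10⁻⁶ mol.
Φ(unknown) = 2.01×10⁻⁷ / 1.803×10⁻⁶ = 0.11.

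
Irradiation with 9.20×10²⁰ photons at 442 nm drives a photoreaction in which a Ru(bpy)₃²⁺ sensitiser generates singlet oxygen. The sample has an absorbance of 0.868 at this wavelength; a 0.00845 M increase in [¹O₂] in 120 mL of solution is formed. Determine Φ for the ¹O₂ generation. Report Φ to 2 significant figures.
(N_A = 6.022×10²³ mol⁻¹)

Product: (0.00845 M)(0.12 L) = 0.001014 mol.
Moles of photons: 9.20×10²⁰ / 6.022×10²³ = 0.001528 mol.
Fraction absorbed: 1 − 10^(−0.868) = 0.8645.
Photons absorbed: 0.8645 × 0.001528 = 0.001321 mol.
Φ = 0.001014 mol / 0.001321 mol photons = 0.77.

Φ = 0.77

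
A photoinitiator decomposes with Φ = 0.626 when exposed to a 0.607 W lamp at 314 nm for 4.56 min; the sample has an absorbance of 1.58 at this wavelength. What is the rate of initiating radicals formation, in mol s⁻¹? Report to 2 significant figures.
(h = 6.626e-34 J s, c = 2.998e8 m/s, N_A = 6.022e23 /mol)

9.7e-7 mol s⁻¹

Photon energy at 314 nm: hc/λ = (6.626e-34)(2.998e8)/(314e-9) = 6.326e-19 J.
Energy delivered: (0.607 W)(273.6 s) = 166.1 J.
Photons incident: 166.1 / 6.326e-19 = 2.626e20, i.e. 2.626e20/6.022e23 = 4.361e-4 mol.
Fraction absorbed: 1 − 10^(−1.58) = 0.9737.
Photons absorbed: 0.9737 × 4.361e-4 = 4.246e-4 mol.
Product formed: 0.626 × 4.246e-4 = 2.658e-4 mol.
Rate: 2.658e-4 / 273.6 s = 9.7e-7 mol s⁻¹.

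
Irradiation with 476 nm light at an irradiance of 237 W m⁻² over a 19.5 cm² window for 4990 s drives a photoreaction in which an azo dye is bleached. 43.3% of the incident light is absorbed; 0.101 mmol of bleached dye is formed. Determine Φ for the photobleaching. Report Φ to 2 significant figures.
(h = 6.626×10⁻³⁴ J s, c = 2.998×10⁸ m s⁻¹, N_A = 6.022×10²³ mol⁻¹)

Φ = 0.025

Product: 0.101 mmol = 1.01×10⁻⁴ mol.
Photon energy at 476 nm: hc/λ = (6.626×10⁻³⁴)(2.998×10⁸)/(476×10⁻⁹) = 4.173×10⁻¹⁹ J.
Energy delivered: (237 W m⁻²)(19.5×10⁻⁴ m²)(4990 s) = 2306 J.
Photons incident: 2306 / 4.173×10⁻¹⁹ = 5.526×10²¹, i.e. 5.526×10²¹/6.022×10²³ = 0.009176 mol.
Photons absorbed: 0.433 × 0.009176 = 0.003973 mol.
Φ = 1.01×10⁻⁴ mol / 0.003973 mol photons = 0.025.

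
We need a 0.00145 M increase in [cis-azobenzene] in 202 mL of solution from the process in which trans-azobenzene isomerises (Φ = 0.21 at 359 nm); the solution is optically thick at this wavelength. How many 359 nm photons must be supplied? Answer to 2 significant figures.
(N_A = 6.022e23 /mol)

Product: (0.00145 M)(0.202 L) = 2.929e-4 mol.
Photons that must be absorbed: 2.929e-4 / 0.21 = 0.001395 mol.
Photon count: 0.001395 × 6.022e23 = 8.4e20.

8.4e20 photons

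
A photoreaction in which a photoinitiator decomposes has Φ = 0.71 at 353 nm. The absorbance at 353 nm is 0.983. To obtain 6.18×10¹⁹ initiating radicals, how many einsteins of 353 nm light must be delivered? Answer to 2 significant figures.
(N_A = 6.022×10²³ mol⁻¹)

Product: 6.18×10¹⁹ / 6.022×10²³ = 1.026×10⁻⁴ mol.
Photons that must be absorbed: 1.026×10⁻⁴ / 0.71 = 1.445×10⁻⁴ mol.
Fraction absorbed: 1 − 10^(−0.983) = 0.8960.
Incident photons needed: 1.445×10⁻⁴ / 0.8960 = 1.613×10⁻⁴ mol.

1.6×10⁻⁴ einstein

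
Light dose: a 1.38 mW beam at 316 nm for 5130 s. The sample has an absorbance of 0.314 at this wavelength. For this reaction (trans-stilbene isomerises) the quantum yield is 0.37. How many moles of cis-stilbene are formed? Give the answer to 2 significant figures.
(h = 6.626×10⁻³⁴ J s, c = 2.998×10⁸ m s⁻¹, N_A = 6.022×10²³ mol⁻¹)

Photon energy at 316 nm: hc/λ = (6.626×10⁻³⁴)(2.998×10⁸)/(316×10⁻⁹) = 6.286×10⁻¹⁹ J.
Energy delivered: (1.38 mW)(5130 s) = 7.079 J.
Photons incident: 7.079 / 6.286×10⁻¹⁹ = 1.126×10¹⁹, i.e. 1.126×10¹⁹/6.022×10²³ = 1.870×10⁻⁵ mol.
Fraction absorbed: 1 − 10^(−0.314) = 0.5147.
Photons absorbed: 0.5147 × 1.870×10⁻⁵ = 9.625×10⁻⁶ mol.
Product: Φ × n_abs = 0.37 × 9.625×10⁻⁶ = 3.561×10⁻⁶ mol.

3.6×10⁻⁶ mol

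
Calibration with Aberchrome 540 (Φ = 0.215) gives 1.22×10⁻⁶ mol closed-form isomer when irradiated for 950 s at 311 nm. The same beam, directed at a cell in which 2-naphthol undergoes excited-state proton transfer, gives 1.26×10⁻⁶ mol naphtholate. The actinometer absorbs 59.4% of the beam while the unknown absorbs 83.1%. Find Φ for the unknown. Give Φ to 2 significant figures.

Photons absorbed by the actinometer: 1.22×10⁻⁶ / 0.215 = 5.674×10⁻⁶ mol.
Incident flux: 5.674×10⁻⁶ / 0.594 = 9.552×10⁻⁶ einstein.
Absorbed by unknown: 0.831 × 9.552×10⁻⁶ = 7.938×10⁻⁶ mol.
Φ(unknown) = 1.26×10⁻⁶ / 7.938×10⁻⁶ = 0.16.

Φ = 0.16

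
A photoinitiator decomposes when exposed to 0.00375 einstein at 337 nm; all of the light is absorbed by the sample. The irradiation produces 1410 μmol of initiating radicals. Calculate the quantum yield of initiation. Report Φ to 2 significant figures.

Product: 1410 μmol = 0.00141 mol.
Φ = 0.00141 mol / 0.00375 mol photons = 0.38.

Φ = 0.38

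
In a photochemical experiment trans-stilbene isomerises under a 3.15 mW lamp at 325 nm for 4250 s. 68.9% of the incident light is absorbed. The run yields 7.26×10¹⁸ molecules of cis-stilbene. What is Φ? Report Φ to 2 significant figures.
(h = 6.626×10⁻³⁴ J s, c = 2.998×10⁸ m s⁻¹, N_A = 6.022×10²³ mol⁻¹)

Φ = 0.48

Product: 7.26×10¹⁸ / 6.022×10²³ = 1.206×10⁻⁵ mol.
Photon energy at 325 nm: hc/λ = (6.626×10⁻³⁴)(2.998×10⁸)/(325×10⁻⁹) = 6.112×10⁻¹⁹ J.
Energy delivered: (3.15 mW)(4250 s) = 13.39 J.
Photons incident: 13.39 / 6.112×10⁻¹⁹ = 2.191×10¹⁹, i.e. 2.191×10¹⁹/6.022×10²³ = 3.638×10⁻⁵ mol.
Photons absorbed: 0.689 × 3.638×10⁻⁵ = 2.507×10⁻⁵ mol.
Φ = 1.206×10⁻⁵ mol / 2.507×10⁻⁵ mol photons = 0.48.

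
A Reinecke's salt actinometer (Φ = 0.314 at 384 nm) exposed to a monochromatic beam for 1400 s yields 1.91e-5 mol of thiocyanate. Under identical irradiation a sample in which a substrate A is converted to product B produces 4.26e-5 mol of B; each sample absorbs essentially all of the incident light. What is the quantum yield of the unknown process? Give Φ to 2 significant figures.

Φ = 0.70

Photons absorbed by the actinometer: 1.91e-5 / 0.314 = 6.083e-5 mol.
Φ(unknown) = 4.26e-5 / 6.083e-5 = 0.70.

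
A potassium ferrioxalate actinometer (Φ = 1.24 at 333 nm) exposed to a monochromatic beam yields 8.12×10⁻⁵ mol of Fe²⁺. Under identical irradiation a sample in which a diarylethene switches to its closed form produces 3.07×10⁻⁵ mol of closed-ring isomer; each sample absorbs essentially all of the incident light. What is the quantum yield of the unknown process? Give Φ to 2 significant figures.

Φ = 0.47

Photons absorbed by the actinometer: 8.12×10⁻⁵ / 1.24 = 6.548×10⁻⁵ mol.
Φ(unknown) = 3.07×10⁻⁵ / 6.548×10⁻⁵ = 0.47.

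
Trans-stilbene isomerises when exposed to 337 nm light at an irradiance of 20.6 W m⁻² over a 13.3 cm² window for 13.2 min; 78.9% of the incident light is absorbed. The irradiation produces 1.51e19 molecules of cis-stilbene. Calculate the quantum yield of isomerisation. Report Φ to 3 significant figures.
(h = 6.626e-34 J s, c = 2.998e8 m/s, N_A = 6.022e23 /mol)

Product: 1.51e19 / 6.022e23 = 2.507e-5 mol.
Photon energy at 337 nm: hc/λ = (6.626e-34)(2.998e8)/(337e-9) = 5.895e-19 J.
Energy delivered: (20.6 W m⁻²)(13.3e-4 m²)(792 s) = 21.70 J.
Photons incident: 21.70 / 5.895e-19 = 3.681e19, i.e. 3.681e19/6.022e23 = 6.113e-5 mol.
Photons absorbed: 0.789 × 6.113e-5 = 4.823e-5 mol.
Φ = 2.507e-5 mol / 4.823e-5 mol photons = 0.520.

Φ = 0.520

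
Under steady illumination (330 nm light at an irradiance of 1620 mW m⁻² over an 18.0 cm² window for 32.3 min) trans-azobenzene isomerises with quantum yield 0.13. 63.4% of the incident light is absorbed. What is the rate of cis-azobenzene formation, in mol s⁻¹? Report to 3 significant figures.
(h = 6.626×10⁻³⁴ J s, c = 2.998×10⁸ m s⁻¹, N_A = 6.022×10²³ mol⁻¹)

Photon energy at 330 nm: hc/λ = (6.626×10⁻³⁴)(2.998×10⁸)/(330×10⁻⁹) = 6.020×10⁻¹⁹ J.
Energy delivered: (1620 mW m⁻²)(18.0×10⁻⁴ m²)(1938 s) = 5.651 J.
Photons incident: 5.651 / 6.020×10⁻¹⁹ = 9.387×10¹⁸, i.e. 9.387×10¹⁸/6.022×10²³ = 1.559×10⁻⁵ mol.
Photons absorbed: 0.634 × 1.559×10⁻⁵ = 9.884×10⁻⁶ mol.
Product formed: 0.13 × 9.884×10⁻⁶ = 1.285×10⁻⁶ mol.
Rate: 1.285×10⁻⁶ / 1938 s = 6.63×10⁻¹⁰ mol s⁻¹.

6.63×10⁻¹⁰ mol s⁻¹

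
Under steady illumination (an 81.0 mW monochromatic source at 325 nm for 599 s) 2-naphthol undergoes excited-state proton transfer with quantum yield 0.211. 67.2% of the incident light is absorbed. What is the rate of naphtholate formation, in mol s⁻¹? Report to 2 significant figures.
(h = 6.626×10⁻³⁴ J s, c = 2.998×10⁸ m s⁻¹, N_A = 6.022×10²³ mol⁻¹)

3.1×10⁻⁸ mol s⁻¹

Photon energy at 325 nm: hc/λ = (6.626×10⁻³⁴)(2.998×10⁸)/(325×10⁻⁹) = 6.112×10⁻¹⁹ J.
Energy delivered: (81.0 mW)(599 s) = 48.52 J.
Photons incident: 48.52 / 6.112×10⁻¹⁹ = 7.938×10¹⁹, i.e. 7.938×10¹⁹/6.022×10²³ = 1.318×10⁻⁴ mol.
Photons absorbed: 0.672 × 1.318×10⁻⁴ = 8.857×10⁻⁵ mol.
Product formed: 0.211 × 8.857×10⁻⁵ = 1.869×10⁻⁵ mol.
Rate: 1.869×10⁻⁵ / 599 s = 3.1×10⁻⁸ mol s⁻¹.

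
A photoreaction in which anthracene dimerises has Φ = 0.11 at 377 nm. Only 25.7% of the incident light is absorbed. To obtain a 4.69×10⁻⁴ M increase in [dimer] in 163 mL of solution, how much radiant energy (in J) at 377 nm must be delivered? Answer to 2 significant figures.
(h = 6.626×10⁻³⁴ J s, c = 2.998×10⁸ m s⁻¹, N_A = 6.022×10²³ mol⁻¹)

Product: (4.69×10⁻⁴ M)(0.163 L) = 7.645×10⁻⁵ mol.
Photons that must be absorbed: 7.645×10⁻⁵ / 0.11 = 6.950×10⁻⁴ mol.
Incident photons needed: 6.950×10⁻⁴ / 0.257 = 0.002704 mol.
Photon energy: hc/λ = 5.269×10⁻¹⁹ J; per mole, 3.173×10⁵ J mol⁻¹.
Energy required: 0.002704 × 3.173×10⁵ = 860 J.

860 J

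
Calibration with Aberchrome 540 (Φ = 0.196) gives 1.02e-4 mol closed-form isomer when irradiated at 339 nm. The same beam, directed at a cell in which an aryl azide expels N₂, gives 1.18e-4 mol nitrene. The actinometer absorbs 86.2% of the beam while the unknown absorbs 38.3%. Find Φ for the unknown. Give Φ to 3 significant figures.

Photons absorbed by the actinometer: 1.02e-4 / 0.196 = 5.204e-4 mol.
Incident flux: 5.204e-4 / 0.862 = 6.037e-4 einstein.
Absorbed by unknown: 0.383 × 6.037e-4 = 2.312e-4 mol.
Φ(unknown) = 1.18e-4 / 2.312e-4 = 0.510.

Φ = 0.510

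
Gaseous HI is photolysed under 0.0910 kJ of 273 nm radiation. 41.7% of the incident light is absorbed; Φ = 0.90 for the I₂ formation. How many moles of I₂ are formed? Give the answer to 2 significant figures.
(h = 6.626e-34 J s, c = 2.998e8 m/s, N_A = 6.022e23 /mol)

7.8e-5 mol

Photon energy at 273 nm: hc/λ = (6.626e-34)(2.998e8)/(273e-9) = 7.276e-19 J.
Incident energy: 0.0910 kJ = 91.0 J.
Photons incident: 91.0 / 7.276e-19 = 1.251e20, i.e. 1.251e20/6.022e23 = 2.077e-4 mol.
Photons absorbed: 0.417 × 2.077e-4 = 8.661e-5 mol.
Product: Φ × n_abs = 0.90 × 8.661e-5 = 7.795e-5 mol.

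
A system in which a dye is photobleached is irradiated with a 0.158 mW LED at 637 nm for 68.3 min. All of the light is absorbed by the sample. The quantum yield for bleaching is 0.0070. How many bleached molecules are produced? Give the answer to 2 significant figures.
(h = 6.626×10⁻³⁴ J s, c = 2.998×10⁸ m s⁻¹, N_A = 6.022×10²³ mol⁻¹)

Photon energy at 637 nm: hc/λ = (6.626×10⁻³⁴)(2.998×10⁸)/(637×10⁻⁹) = 3.118×10⁻¹⁹ J.
Energy delivered: (0.158 mW)(4098 s) = 0.6475 J.
Photons incident: 0.6475 / 3.118×10⁻¹⁹ = 2.077×10¹⁸, i.e. 2.077×10¹⁸/6.022×10²³ = 3.449×10⁻⁶ mol.
Product: Φ × n_abs = 0.0070 × 3.449×10⁻⁶ = 2.414×10⁻⁸ mol.
As a count: 2.414×10⁻⁸ × 6.022×10²³ = 1.5×10¹⁶.

1.5×10¹⁶ bleached molecules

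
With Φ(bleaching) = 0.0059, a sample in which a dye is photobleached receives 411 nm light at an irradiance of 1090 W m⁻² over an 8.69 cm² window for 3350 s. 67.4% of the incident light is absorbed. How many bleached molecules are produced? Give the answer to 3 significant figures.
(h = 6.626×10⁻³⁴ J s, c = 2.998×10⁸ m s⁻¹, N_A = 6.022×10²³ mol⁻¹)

2.61×10¹⁹ bleached molecules

Photon energy at 411 nm: hc/λ = (6.626×10⁻³⁴)(2.998×10⁸)/(411×10⁻⁹) = 4.833×10⁻¹⁹ J.
Energy delivered: (1090 W m⁻²)(8.69×10⁻⁴ m²)(3350 s) = 3173 J.
Photons incident: 3173 / 4.833×10⁻¹⁹ = 6.565×10²¹, i.e. 6.565×10²¹/6.022×10²³ = 0.01090 mol.
Photons absorbed: 0.674 × 0.01090 = 0.007347 mol.
Product: Φ × n_abs = 0.0059 × 0.007347 = 4.335×10⁻⁵ mol.
As a count: 4.335×10⁻⁵ × 6.022×10²³ = 2.61×10¹⁹.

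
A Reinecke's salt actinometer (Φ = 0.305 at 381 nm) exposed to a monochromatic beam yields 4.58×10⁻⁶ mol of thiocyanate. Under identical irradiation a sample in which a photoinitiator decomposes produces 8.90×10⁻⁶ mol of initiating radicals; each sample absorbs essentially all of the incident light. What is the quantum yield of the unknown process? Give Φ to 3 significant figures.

Photons absorbed by the actinometer: 4.58×10⁻⁶ / 0.305 = 1.502×10⁻⁵ mol.
Φ(unknown) = 8.90×10⁻⁶ / 1.502×10⁻⁵ = 0.593.

Φ = 0.593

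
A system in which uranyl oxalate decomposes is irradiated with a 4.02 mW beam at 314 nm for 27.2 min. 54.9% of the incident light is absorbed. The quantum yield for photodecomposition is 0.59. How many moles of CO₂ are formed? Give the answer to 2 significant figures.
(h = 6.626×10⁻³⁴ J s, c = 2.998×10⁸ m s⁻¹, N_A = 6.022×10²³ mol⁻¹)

Photon energy at 314 nm: hc/λ = (6.626×10⁻³⁴)(2.998×10⁸)/(314×10⁻⁹) = 6.326×10⁻¹⁹ J.
Energy delivered: (4.02 mW)(1632 s) = 6.561 J.
Photons incident: 6.561 / 6.326×10⁻¹⁹ = 1.037×10¹⁹, i.e. 1.037×10¹⁹/6.022×10²³ = 1.722×10⁻⁵ mol.
Photons absorbed: 0.549 × 1.722×10⁻⁵ = 9.454×10⁻⁶ mol.
Product: Φ × n_abs = 0.59 × 9.454×10⁻⁶ = 5.578×10⁻⁶ mol.

5.6×10⁻⁶ mol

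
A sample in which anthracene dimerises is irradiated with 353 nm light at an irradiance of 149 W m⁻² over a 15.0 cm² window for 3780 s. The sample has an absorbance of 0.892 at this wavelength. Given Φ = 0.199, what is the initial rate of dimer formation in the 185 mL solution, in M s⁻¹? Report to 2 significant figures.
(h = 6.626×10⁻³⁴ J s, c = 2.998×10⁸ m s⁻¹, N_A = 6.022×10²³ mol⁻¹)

Photon energy at 353 nm: hc/λ = (6.626×10⁻³⁴)(2.998×10⁸)/(353×10⁻⁹) = 5.627×10⁻¹⁹ J.
Energy delivered: (149 W m⁻²)(15.0×10⁻⁴ m²)(3780 s) = 844.8 J.
Photons incident: 844.8 / 5.627×10⁻¹⁹ = 1.501×10²¹, i.e. 1.501×10²¹/6.022×10²³ = 0.002493 mol.
Fraction absorbed: 1 − 10^(−0.892) = 0.8718.
Photons absorbed: 0.8718 × 0.002493 = 0.002173 mol.
Product formed: 0.199 × 0.002173 = 4.324×10⁻⁴ mol.
Rate: 4.324×10⁻⁴ mol / (3780 s × 0.185 L) = 6.2×10⁻⁷ M s⁻¹.

6.2×10⁻⁷ M s⁻¹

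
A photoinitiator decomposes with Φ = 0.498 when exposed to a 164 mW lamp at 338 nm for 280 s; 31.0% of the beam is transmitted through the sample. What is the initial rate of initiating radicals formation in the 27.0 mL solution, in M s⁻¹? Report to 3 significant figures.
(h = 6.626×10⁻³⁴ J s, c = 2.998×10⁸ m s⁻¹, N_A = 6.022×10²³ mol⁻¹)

5.90×10⁻⁶ M s⁻¹

Photon energy at 338 nm: hc/λ = (6.626×10⁻³⁴)(2.998×10⁸)/(338×10⁻⁹) = 5.877×10⁻¹⁹ J.
Energy delivered: (164 mW)(280 s) = 45.92 J.
Photons incident: 45.92 / 5.877×10⁻¹⁹ = 7.814×10¹⁹, i.e. 7.814×10¹⁹/6.022×10²³ = 1.298×10⁻⁴ mol.
Fraction absorbed: 1 − 31.0/100 = 0.6900.
Photons absorbed: 0.6900 × 1.298×10⁻⁴ = 8.956×10⁻⁵ mol.
Product formed: 0.498 × 8.956×10⁻⁵ = 4.460×10⁻⁵ mol.
Rate: 4.460×10⁻⁵ mol / (280 s × 0.027 L) = 5.90×10⁻⁶ M s⁻¹.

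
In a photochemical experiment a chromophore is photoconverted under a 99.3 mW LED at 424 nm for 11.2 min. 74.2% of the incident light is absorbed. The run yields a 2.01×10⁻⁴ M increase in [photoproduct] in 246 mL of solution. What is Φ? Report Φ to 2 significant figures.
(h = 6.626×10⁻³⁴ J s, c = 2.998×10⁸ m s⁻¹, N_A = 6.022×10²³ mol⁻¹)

Product: (2.01×10⁻⁴ M)(0.246 L) = 4.945×10⁻⁵ mol.
Photon energy at 424 nm: hc/λ = (6.626×10⁻³⁴)(2.998×10⁸)/(424×10⁻⁹) = 4.685×10⁻¹⁹ J.
Energy delivered: (99.3 mW)(672 s) = 66.73 J.
Photons incident: 66.73 / 4.685×10⁻¹⁹ = 1.424×10²⁰, i.e. 1.424×10²⁰/6.022×10²³ = 2.365×10⁻⁴ mol.
Photons absorbed: 0.742 × 2.365×10⁻⁴ = 1.755×10⁻⁴ mol.
Φ = 4.945×10⁻⁵ mol / 1.755×10⁻⁴ mol photons = 0.28.

Φ = 0.28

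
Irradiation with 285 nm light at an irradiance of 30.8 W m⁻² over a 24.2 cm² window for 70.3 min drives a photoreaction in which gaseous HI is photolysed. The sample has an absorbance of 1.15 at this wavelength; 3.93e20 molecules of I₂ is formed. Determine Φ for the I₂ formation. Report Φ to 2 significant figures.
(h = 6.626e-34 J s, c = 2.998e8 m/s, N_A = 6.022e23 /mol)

Φ = 0.94

Product: 3.93e20 / 6.022e23 = 6.526e-4 mol.
Photon energy at 285 nm: hc/λ = (6.626e-34)(2.998e8)/(285e-9) = 6.970e-19 J.
Energy delivered: (30.8 W m⁻²)(24.2e-4 m²)(4218 s) = 314.4 J.
Photons incident: 314.4 / 6.970e-19 = 4.511e20, i.e. 4.511e20/6.022e23 = 7.491e-4 mol.
Fraction absorbed: 1 − 10^(−1.15) = 0.9292.
Photons absorbed: 0.9292 × 7.491e-4 = 6.961e-4 mol.
Φ = 6.526e-4 mol / 6.961e-4 mol photons = 0.94.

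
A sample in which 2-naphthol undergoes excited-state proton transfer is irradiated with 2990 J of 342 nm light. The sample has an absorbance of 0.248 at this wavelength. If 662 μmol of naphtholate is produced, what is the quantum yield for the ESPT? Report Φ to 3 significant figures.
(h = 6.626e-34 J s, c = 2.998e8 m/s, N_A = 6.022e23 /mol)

Φ = 0.178

Product: 662 μmol = 6.62e-4 mol.
Photon energy at 342 nm: hc/λ = (6.626e-34)(2.998e8)/(342e-9) = 5.808e-19 J.
Photons incident: 2990 / 5.808e-19 = 5.148e21, i.e. 5.148e21/6.022e23 = 0.008549 mol.
Fraction absorbed: 1 − 10^(−0.248) = 0.4351.
Photons absorbed: 0.4351 × 0.008549 = 0.003720 mol.
Φ = 6.62e-4 mol / 0.003720 mol photons = 0.178.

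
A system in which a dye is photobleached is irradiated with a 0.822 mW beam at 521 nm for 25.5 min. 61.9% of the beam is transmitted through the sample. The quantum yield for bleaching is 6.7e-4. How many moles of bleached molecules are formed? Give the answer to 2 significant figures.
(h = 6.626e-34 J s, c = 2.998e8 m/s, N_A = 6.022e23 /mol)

Photon energy at 521 nm: hc/λ = (6.626e-34)(2.998e8)/(521e-9) = 3.813e-19 J.
Energy delivered: (0.822 mW)(1530 s) = 1.258 J.
Photons incident: 1.258 / 3.813e-19 = 3.299e18, i.e. 3.299e18/6.022e23 = 5.478e-6 mol.
Fraction absorbed: 1 − 61.9/100 = 0.3810.
Photons absorbed: 0.3810 × 5.478e-6 = 2.087e-6 mol.
Product: Φ × n_abs = 6.7e-4 × 2.087e-6 = 1.398e-9 mol.

1.4e-9 mol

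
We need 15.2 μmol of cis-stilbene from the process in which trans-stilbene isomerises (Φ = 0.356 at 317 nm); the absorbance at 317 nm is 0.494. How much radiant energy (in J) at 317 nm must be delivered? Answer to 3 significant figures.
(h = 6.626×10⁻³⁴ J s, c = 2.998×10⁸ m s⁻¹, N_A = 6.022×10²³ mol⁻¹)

Product: 15.2 μmol = 1.52×10⁻⁵ mol.
Photons that must be absorbed: 1.52×10⁻⁵ / 0.356 = 4.270×10⁻⁵ mol.
Fraction absorbed: 1 − 10^(−0.494) = 0.6794.
Incident photons needed: 4.270×10⁻⁵ / 0.6794 = 6.285×10⁻⁵ mol.
Photon energy: hc/λ = 6.266×10⁻¹⁹ J; per mole, 3.773×10⁵ J mol⁻¹.
Energy required: 6.285×10⁻⁵ × 3.773×10⁵ = 23.7 J.

23.7 J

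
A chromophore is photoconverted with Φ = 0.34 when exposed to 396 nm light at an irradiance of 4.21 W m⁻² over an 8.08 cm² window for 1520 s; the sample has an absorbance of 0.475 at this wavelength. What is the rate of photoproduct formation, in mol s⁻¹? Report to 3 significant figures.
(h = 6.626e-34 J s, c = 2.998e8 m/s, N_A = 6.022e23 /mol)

2.55e-9 mol s⁻¹

Photon energy at 396 nm: hc/λ = (6.626e-34)(2.998e8)/(396e-9) = 5.016e-19 J.
Energy delivered: (4.21 W m⁻²)(8.08e-4 m²)(1520 s) = 5.171 J.
Photons incident: 5.171 / 5.016e-19 = 1.031e19, i.e. 1.031e19/6.022e23 = 1.712e-5 mol.
Fraction absorbed: 1 − 10^(−0.475) = 0.6650.
Photons absorbed: 0.6650 × 1.712e-5 = 1.138e-5 mol.
Product formed: 0.34 × 1.138e-5 = 3.869e-6 mol.
Rate: 3.869e-6 / 1520 s = 2.55e-9 mol s⁻¹.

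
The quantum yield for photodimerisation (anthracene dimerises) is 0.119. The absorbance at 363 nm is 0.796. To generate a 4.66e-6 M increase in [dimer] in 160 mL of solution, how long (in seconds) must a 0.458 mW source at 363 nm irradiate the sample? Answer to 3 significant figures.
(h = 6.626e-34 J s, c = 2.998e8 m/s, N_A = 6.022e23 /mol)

Product: (4.66e-6 M)(0.16 L) = 7.456e-7 mol.
Photons that must be absorbed: 7.456e-7 / 0.119 = 6.266e-6 mol.
Fraction absorbed: 1 − 10^(−0.796) = 0.8400.
Incident photons needed: 6.266e-6 / 0.8400 = 7.460e-6 mol.
Photon energy: hc/λ = 5.472e-19 J; per mole, 3.295e5 J mol⁻¹.
Energy required: 7.460e-6 × 3.295e5 = 2.458 J.
Time: 2.458 J / 0.000458 W = 5370 s.

t ≈ 5370 s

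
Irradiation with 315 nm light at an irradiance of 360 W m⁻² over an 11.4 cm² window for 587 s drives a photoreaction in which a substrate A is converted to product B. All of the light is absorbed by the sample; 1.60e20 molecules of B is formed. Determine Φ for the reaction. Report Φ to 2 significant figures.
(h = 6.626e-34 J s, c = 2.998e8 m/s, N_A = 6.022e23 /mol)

Product: 1.60e20 / 6.022e23 = 2.657e-4 mol.
Photon energy at 315 nm: hc/λ = (6.626e-34)(2.998e8)/(315e-9) = 6.306e-19 J.
Energy delivered: (360 W m⁻²)(11.4e-4 m²)(587 s) = 240.9 J.
Photons incident: 240.9 / 6.306e-19 = 3.820e20, i.e. 3.820e20/6.022e23 = 6.343e-4 mol.
Φ = 2.657e-4 mol / 6.343e-4 mol photons = 0.42.

Φ = 0.42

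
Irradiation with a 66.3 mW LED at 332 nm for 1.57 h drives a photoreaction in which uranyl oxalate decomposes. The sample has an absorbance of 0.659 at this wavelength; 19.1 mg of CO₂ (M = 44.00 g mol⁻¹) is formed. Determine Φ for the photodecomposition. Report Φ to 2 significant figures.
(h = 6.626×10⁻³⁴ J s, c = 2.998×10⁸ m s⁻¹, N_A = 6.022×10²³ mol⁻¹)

Product: 19.1 mg / 44.00 g mol⁻¹ = 4.341×10⁻⁴ mol.
Photon energy at 332 nm: hc/λ = (6.626×10⁻³⁴)(2.998×10⁸)/(332×10⁻⁹) = 5.983×10⁻¹⁹ J.
Energy delivered: (66.3 mW)(5652 s) = 374.7 J.
Photons incident: 374.7 / 5.983×10⁻¹⁹ = 6.263×10²⁰, i.e. 6.263×10²⁰/6.022×10²³ = 0.001040 mol.
Fraction absorbed: 1 − 10^(−0.659) = 0.7807.
Photons absorbed: 0.7807 × 0.001040 = 8.119×10⁻⁴ mol.
Φ = 4.341×10⁻⁴ mol / 8.119×10⁻⁴ mol photons = 0.53.

Φ = 0.53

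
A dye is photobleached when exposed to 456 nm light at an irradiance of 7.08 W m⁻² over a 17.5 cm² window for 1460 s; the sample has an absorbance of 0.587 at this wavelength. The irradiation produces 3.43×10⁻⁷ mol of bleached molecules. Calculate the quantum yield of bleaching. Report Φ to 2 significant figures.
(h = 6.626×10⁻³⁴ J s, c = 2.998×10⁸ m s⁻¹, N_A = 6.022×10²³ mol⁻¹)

Φ = 0.0067

Photon energy at 456 nm: hc/λ = (6.626×10⁻³⁴)(2.998×10⁸)/(456×10⁻⁹) = 4.356×10⁻¹⁹ J.
Energy delivered: (7.08 W m⁻²)(17.5×10⁻⁴ m²)(1460 s) = 18.09 J.
Photons incident: 18.09 / 4.356×10⁻¹⁹ = 4.153×10¹⁹, i.e. 4.153×10¹⁹/6.022×10²³ = 6.896×10⁻⁵ mol.
Fraction absorbed: 1 − 10^(−0.587) = 0.7412.
Photons absorbed: 0.7412 × 6.896×10⁻⁵ = 5.111×10⁻⁵ mol.
Φ = 3.43×10⁻⁷ mol / 5.111×10⁻⁵ mol photons = 0.0067.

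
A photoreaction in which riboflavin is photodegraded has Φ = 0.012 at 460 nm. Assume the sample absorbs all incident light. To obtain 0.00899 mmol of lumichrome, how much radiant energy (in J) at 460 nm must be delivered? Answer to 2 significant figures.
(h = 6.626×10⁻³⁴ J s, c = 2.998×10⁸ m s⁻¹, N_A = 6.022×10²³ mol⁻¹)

Product: 0.00899 mmol = 8.99×10⁻⁶ mol.
Photons that must be absorbed: 8.99×10⁻⁶ / 0.012 = 7.492×10⁻⁴ mol.
Photon energy: hc/λ = 4.318×10⁻¹⁹ J; per mole, 2.600×10⁵ J mol⁻¹.
Energy required: 7.492×10⁻⁴ × 2.600×10⁵ = 190 J.

190 J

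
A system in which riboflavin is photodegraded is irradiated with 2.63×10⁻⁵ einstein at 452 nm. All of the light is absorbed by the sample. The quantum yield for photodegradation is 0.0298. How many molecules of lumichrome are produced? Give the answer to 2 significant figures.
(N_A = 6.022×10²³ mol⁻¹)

Product: Φ × n_abs = 0.0298 × 2.63×10⁻⁵ = 7.837×10⁻⁷ mol.
As a count: 7.837×10⁻⁷ × 6.022×10²³ = 4.7×10¹⁷.

4.7×10¹⁷ molecules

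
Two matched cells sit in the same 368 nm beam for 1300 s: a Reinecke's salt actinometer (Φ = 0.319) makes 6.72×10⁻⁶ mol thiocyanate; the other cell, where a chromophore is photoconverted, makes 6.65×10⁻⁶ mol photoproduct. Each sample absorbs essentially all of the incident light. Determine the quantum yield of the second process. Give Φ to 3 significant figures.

Photons absorbed by the actinometer: 6.72×10⁻⁶ / 0.319 = 2.107×10⁻⁵ mol.
Φ(unknown) = 6.65×10⁻⁶ / 2.107×10⁻⁵ = 0.316.

Φ = 0.316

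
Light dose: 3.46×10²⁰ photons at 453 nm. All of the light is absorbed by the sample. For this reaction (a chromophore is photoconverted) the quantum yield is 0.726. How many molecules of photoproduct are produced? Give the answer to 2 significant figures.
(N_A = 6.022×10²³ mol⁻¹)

2.5×10²⁰ molecules

Moles of photons: 3.46×10²⁰ / 6.022×10²³ = 5.746×10⁻⁴ mol.
Product: Φ × n_abs = 0.726 × 5.746×10⁻⁴ = 4.172×10⁻⁴ mol.
As a count: 4.172×10⁻⁴ × 6.022×10²³ = 2.5×10²⁰.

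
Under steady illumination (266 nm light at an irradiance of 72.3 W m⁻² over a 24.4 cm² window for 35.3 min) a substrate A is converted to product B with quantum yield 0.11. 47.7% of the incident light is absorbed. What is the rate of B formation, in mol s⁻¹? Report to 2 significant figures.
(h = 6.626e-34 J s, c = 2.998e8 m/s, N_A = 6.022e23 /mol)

Photon energy at 266 nm: hc/λ = (6.626e-34)(2.998e8)/(266e-9) = 7.468e-19 J.
Energy delivered: (72.3 W m⁻²)(24.4e-4 m²)(2118 s) = 373.6 J.
Photons incident: 373.6 / 7.468e-19 = 5.003e20, i.e. 5.003e20/6.022e23 = 8.308e-4 mol.
Photons absorbed: 0.477 × 8.308e-4 = 3.963e-4 mol.
Product formed: 0.11 × 3.963e-4 = 4.359e-5 mol.
Rate: 4.359e-5 / 2118 s = 2.1e-8 mol s⁻¹.

2.1e-8 mol s⁻¹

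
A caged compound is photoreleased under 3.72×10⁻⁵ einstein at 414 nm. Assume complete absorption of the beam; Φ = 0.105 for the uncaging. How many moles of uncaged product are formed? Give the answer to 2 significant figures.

Product: Φ × n_abs = 0.105 × 3.72×10⁻⁵ = 3.906×10⁻⁶ mol.

3.9×10⁻⁶ mol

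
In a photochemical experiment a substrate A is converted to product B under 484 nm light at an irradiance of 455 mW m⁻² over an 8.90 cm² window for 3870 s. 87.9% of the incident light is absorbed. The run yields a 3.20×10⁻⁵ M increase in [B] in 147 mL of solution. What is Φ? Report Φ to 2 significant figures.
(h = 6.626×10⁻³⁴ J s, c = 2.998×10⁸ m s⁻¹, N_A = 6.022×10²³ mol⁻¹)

Φ = 0.84

Product: (3.20×10⁻⁵ M)(0.147 L) = 4.704×10⁻⁶ mol.
Photon energy at 484 nm: hc/λ = (6.626×10⁻³⁴)(2.998×10⁸)/(484×10⁻⁹) = 4.104×10⁻¹⁹ J.
Energy delivered: (455 mW m⁻²)(8.90×10⁻⁴ m²)(3870 s) = 1.567 J.
Photons incident: 1.567 / 4.104×10⁻¹⁹ = 3.818×10¹⁸, i.e. 3.818×10¹⁸/6.022×10²³ = 6.340×10⁻⁶ mol.
Photons absorbed: 0.879 × 6.340×10⁻⁶ = 5.573×10⁻⁶ mol.
Φ = 4.704×10⁻⁶ mol / 5.573×10⁻⁶ mol photons = 0.84.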